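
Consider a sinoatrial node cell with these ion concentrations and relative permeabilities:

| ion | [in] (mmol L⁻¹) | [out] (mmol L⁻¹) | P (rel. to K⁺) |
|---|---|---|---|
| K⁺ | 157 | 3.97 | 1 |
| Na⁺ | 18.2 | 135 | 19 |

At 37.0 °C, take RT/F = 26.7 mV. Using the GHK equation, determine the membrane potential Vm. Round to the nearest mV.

44 mV

Vm = 26.7 · ln[(Σ P·[cation]ₒ + Σ P·[anion]ᵢ) / (Σ P·[cation]ᵢ + Σ P·[anion]ₒ)]
Numerator = 1×3.97 + 19×135 = 2569
Denominator = 1×157 + 19×18.2 = 502.8
Vm = 26.7 · ln(5.1093) = 26.7 × (1.6311) = 43.55 mV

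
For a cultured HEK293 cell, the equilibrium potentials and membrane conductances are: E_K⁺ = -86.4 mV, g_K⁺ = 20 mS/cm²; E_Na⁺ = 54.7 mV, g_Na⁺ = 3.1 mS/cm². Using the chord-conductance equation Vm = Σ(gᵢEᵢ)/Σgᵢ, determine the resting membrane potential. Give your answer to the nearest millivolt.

Σ gᵢEᵢ = 20·(-86.4) + 3.1·(54.7) = -1558.43
Σ gᵢ = 20 + 3.1 = 23.1
Vm = -1558.43 / 23.1 = -67.46 mV

-67 mV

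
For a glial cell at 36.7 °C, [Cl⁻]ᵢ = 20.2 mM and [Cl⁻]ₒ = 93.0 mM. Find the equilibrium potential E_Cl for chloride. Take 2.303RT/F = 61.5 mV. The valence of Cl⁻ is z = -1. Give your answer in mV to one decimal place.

E = (61.5/z) · log₁₀([Cl⁻]_out/[Cl⁻]_in) with z = -1.
For an anion, dividing by z = -1 reverses the sign.
= (61.5/-1) · log₁₀(93.0/20.2) = -61.50 · log₁₀(4.604)
= -61.50 · (0.6631) = -40.78 mV

-40.8 mV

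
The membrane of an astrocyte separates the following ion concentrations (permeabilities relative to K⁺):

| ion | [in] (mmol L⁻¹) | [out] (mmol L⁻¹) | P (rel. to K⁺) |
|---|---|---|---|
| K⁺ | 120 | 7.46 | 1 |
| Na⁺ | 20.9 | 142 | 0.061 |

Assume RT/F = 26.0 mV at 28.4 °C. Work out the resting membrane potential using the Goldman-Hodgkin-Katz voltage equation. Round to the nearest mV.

Vm = 26.0 · ln[(Σ P·[cation]ₒ + Σ P·[anion]ᵢ) / (Σ P·[cation]ᵢ + Σ P·[anion]ₒ)]
Numerator = 1×7.46 + 0.061×142 = 16.12
Denominator = 1×120 + 0.061×20.9 = 121.3
Vm = 26.0 · ln(0.13294) = 26.0 × (-2.0179) = -52.46 mV

-52 mV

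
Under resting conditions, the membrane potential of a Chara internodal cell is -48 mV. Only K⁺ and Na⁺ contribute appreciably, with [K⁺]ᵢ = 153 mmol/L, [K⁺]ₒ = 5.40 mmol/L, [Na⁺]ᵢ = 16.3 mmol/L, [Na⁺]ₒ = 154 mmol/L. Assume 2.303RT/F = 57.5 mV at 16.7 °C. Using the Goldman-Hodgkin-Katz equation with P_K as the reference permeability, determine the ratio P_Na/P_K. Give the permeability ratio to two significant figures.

0.11

Let α = P_Na/P_K. GHK: Vm = 57.5·log₁₀[(Kₒ + α·Naₒ)/(Kᵢ + α·Naᵢ)].
10^(Vm/57.5) = 10^(-48.0/57.5) = 0.14629
So 0.14629·(Kᵢ + α·Naᵢ) = Kₒ + α·Naₒ → α = (0.14629·153.0 − 5.4) / (154.0 − 0.14629·16.3)
α = (22.38 − 5.4) / (154.0 − 2.385) = 16.98/151.6 = 0.112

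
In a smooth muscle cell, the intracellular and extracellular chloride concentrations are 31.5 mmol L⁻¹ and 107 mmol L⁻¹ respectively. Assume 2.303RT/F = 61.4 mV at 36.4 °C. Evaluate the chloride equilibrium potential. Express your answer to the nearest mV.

-33 mV

E = (61.4/z) · log₁₀([Cl⁻]_out/[Cl⁻]_in) with z = -1.
For an anion, dividing by z = -1 reverses the sign.
= (61.4/-1) · log₁₀(107/31.5) = -61.40 · log₁₀(3.397)
= -61.40 · (0.5311) = -32.61 mV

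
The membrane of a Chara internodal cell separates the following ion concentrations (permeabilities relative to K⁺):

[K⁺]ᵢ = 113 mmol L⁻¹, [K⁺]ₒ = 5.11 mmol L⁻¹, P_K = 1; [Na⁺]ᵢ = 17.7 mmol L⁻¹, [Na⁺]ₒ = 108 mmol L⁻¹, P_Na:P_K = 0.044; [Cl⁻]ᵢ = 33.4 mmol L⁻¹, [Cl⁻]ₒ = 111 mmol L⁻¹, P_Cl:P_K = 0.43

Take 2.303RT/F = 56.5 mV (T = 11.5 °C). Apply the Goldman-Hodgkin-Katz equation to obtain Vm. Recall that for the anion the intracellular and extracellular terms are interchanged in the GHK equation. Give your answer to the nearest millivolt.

Vm = 56.5 · log₁₀[(Σ P·[cation]ₒ + Σ P·[anion]ᵢ) / (Σ P·[cation]ᵢ + Σ P·[anion]ₒ)]
Numerator = 1×5.11 + 0.044×108 + 0.43×33.4 = 24.22
Denominator = 1×113 + 0.044×17.7 + 0.43×111 = 161.5
Vm = 56.5 · log₁₀(0.14999) = 56.5 × (-0.8240) = -46.55 mV

-47 mV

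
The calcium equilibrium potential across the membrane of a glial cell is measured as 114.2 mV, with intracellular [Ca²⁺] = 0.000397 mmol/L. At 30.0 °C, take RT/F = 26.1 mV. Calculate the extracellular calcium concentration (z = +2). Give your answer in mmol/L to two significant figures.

Nernst: E = (26.1/2) · ln([out]/[in]), so ln([out]/[in]) = 114.2 × 2 / 26.1 = 8.7510.
[out]/[in] = e^(8.7510) = 6317.
[out] = 6317 × 0.000397 = 2.508 mmol/L.

2.5 mmol/L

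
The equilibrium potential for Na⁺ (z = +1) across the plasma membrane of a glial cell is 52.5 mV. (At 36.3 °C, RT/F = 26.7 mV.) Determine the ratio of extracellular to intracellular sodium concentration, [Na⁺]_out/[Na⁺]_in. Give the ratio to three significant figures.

ln([out]/[in]) = E·z/(26.7) = 52.5 × 1 / 26.7 = 1.9663
[out]/[in] = e^(1.9663) = 7.144

7.14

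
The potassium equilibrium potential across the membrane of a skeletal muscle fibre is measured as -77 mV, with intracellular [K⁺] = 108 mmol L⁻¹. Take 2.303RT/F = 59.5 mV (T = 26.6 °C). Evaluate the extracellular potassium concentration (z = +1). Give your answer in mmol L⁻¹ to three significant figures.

5.49 mmol L⁻¹

Nernst: E = (59.5/1) · log₁₀([out]/[in]), so log₁₀([out]/[in]) = -77.0 × 1 / 59.5 = -1.2941.
[out]/[in] = 10^(-1.2941) = 0.0508.
[out] = 0.0508 × 108 = 5.487 mmol L⁻¹.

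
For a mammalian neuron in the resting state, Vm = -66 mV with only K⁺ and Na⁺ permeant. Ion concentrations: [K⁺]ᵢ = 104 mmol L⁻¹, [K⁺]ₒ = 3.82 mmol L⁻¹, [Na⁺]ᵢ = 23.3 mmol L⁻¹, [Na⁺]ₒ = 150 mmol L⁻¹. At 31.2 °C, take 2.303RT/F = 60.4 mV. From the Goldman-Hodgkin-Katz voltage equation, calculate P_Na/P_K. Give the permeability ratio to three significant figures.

0.0309

Let α = P_Na/P_K. GHK: Vm = 60.4·log₁₀[(Kₒ + α·Naₒ)/(Kᵢ + α·Naᵢ)].
10^(Vm/60.4) = 10^(-66.0/60.4) = 0.080776
So 0.080776·(Kᵢ + α·Naᵢ) = Kₒ + α·Naₒ → α = (0.080776·104.0 − 3.82) / (150.0 − 0.080776·23.3)
α = (8.401 − 3.82) / (150.0 − 1.882) = 4.581/148.1 = 0.03093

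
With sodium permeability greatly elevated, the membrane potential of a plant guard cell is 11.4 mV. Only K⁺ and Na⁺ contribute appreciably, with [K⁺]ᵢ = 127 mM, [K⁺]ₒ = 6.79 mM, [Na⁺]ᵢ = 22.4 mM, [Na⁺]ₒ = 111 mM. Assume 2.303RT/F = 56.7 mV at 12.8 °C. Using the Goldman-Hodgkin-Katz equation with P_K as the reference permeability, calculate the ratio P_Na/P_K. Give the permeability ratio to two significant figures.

Let α = P_Na/P_K. GHK: Vm = 56.7·log₁₀[(Kₒ + α·Naₒ)/(Kᵢ + α·Naᵢ)].
10^(Vm/56.7) = 10^(11.4/56.7) = 1.5888
So 1.5888·(Kᵢ + α·Naᵢ) = Kₒ + α·Naₒ → α = (1.5888·127.0 − 6.79) / (111.0 − 1.5888·22.4)
α = (201.8 − 6.79) / (111.0 − 35.59) = 195/75.41 = 2.586

2.6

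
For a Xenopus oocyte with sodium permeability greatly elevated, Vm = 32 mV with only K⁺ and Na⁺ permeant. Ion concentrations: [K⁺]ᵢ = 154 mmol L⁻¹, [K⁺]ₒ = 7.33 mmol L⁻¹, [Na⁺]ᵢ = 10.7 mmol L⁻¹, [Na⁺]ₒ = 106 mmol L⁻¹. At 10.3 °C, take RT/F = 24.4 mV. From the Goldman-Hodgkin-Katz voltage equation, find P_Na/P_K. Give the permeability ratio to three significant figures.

Let α = P_Na/P_K. GHK: Vm = 24.4·ln[(Kₒ + α·Naₒ)/(Kᵢ + α·Naᵢ)].
e^(Vm/24.4) = e^(32.0/24.4) = 3.7116
So 3.7116·(Kᵢ + α·Naᵢ) = Kₒ + α·Naₒ → α = (3.7116·154.0 − 7.33) / (106.0 − 3.7116·10.7)
α = (571.6 − 7.33) / (106.0 − 39.71) = 564.3/66.29 = 8.513

8.51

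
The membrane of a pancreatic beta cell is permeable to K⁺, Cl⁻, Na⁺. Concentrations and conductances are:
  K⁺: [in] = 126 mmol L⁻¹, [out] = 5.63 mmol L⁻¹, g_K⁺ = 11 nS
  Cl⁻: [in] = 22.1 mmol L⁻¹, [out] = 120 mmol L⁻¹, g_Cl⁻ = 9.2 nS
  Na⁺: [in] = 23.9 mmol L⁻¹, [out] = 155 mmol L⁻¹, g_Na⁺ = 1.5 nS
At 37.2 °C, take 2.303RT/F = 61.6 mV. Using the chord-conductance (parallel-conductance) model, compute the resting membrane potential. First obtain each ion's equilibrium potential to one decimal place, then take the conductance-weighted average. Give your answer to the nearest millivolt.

E_K⁺ = (61.6/1)·log₁₀(5.63/126) = -83.2 mV
E_Cl⁻ = (61.6/-1)·log₁₀(120/22.1) = -45.3 mV
E_Na⁺ = (61.6/1)·log₁₀(155/23.9) = 50.0 mV
Vm = (Σ gᵢEᵢ)/(Σ gᵢ) = (11·-83.2 + 9.2·-45.3 + 1.5·50.0) / (11 + 9.2 + 1.5)
= -1256.96 / 21.7 = -57.92 mV

-58 mV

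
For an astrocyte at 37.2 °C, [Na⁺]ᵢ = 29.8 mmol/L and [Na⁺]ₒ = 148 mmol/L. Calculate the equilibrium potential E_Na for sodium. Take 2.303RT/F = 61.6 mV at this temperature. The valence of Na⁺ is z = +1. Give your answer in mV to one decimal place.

E = (61.6/z) · log₁₀([Na⁺]_out/[Na⁺]_in) with z = +1.
= (61.6/1) · log₁₀(148/29.8) = 61.60 · log₁₀(4.966)
= 61.60 · (0.6960) = 42.88 mV

42.9 mV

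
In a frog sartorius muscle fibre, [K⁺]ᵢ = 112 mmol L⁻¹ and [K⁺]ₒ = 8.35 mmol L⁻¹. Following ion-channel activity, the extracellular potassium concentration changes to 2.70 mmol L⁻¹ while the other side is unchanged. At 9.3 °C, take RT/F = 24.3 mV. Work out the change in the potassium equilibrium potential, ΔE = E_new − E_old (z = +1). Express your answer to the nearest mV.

-27 mV

E_old = (24.3/1)·ln(8.35/112) = -63.09 mV
E_new = (24.3/1)·ln(2.70/112) = -90.52 mV
ΔE = -90.52 − (-63.09) = -27.43 mV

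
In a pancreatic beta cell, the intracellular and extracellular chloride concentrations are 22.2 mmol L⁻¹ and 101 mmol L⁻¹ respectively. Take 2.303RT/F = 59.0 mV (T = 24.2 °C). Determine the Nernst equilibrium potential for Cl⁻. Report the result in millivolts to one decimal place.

-38.8 mV

E = (59.0/z) · log₁₀([Cl⁻]_out/[Cl⁻]_in) with z = -1.
For an anion, dividing by z = -1 reverses the sign.
= (59.0/-1) · log₁₀(101/22.2) = -59.00 · log₁₀(4.55)
= -59.00 · (0.6580) = -38.82 mV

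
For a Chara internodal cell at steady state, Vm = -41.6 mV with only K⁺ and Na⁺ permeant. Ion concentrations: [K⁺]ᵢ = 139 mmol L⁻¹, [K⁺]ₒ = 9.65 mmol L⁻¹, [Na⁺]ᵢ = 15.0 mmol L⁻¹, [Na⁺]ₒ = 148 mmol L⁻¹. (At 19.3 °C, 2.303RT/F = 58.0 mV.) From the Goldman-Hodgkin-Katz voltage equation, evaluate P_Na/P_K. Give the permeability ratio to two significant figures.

Let α = P_Na/P_K. GHK: Vm = 58.0·log₁₀[(Kₒ + α·Naₒ)/(Kᵢ + α·Naᵢ)].
10^(Vm/58.0) = 10^(-41.6/58.0) = 0.19176
So 0.19176·(Kᵢ + α·Naᵢ) = Kₒ + α·Naₒ → α = (0.19176·139.0 − 9.65) / (148.0 − 0.19176·15.0)
α = (26.65 − 9.65) / (148.0 − 2.876) = 17/145.1 = 0.1172

0.12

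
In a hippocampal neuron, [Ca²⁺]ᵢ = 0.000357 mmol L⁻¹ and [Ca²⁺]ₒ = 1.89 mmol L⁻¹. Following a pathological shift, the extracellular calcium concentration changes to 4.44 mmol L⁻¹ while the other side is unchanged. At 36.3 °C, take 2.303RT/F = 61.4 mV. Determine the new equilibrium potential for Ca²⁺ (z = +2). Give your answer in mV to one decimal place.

125.7 mV

After the shift: [Ca²⁺]_out = 4.44, [Ca²⁺]_in = 0.000357 mmol L⁻¹.
E_new = (61.4/2)·log₁₀(4.44/0.000357) = 30.70 · (4.0947) = 125.71 mV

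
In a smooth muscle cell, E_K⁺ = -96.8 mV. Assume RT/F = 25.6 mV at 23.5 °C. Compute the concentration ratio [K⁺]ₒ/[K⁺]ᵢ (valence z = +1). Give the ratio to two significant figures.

0.023

ln([out]/[in]) = E·z/(25.6) = -96.8 × 1 / 25.6 = -3.7812
[out]/[in] = e^(-3.7812) = 0.02279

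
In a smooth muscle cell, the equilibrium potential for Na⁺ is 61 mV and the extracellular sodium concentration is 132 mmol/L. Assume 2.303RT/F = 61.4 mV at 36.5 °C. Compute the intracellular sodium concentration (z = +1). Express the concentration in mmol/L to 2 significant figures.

Nernst: E = (61.4/1) · log₁₀([out]/[in]), so log₁₀([out]/[in]) = 61.0 × 1 / 61.4 = 0.9935.
[out]/[in] = 10^(0.9935) = 9.851.
[in] = 132 / 9.851 = 13.4 mmol/L.

13 mmol/L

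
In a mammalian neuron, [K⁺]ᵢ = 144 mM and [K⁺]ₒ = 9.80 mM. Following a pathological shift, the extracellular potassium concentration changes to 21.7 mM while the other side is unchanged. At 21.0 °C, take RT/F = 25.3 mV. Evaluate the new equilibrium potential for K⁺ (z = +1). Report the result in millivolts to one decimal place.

-47.9 mV

After the shift: [K⁺]_out = 21.7, [K⁺]_in = 144 mM.
E_new = (25.3/1)·ln(21.7/144) = 25.30 · (-1.8925) = -47.88 mV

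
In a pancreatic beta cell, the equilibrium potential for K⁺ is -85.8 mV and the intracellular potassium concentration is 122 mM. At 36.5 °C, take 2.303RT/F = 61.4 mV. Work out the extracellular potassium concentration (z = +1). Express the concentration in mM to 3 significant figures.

Nernst: E = (61.4/1) · log₁₀([out]/[in]), so log₁₀([out]/[in]) = -85.8 × 1 / 61.4 = -1.3974.
[out]/[in] = 10^(-1.3974) = 0.04005.
[out] = 0.04005 × 122 = 4.886 mM.

4.89 mM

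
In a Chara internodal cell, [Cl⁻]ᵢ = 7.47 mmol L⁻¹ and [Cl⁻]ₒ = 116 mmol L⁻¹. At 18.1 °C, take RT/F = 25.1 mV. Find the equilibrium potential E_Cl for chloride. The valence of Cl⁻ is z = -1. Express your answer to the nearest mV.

E = (25.1/z) · ln([Cl⁻]_out/[Cl⁻]_in) with z = -1.
For an anion, dividing by z = -1 reverses the sign.
= (25.1/-1) · ln(116/7.47) = -25.10 · ln(15.53)
= -25.10 · (2.7427) = -68.84 mV

-69 mV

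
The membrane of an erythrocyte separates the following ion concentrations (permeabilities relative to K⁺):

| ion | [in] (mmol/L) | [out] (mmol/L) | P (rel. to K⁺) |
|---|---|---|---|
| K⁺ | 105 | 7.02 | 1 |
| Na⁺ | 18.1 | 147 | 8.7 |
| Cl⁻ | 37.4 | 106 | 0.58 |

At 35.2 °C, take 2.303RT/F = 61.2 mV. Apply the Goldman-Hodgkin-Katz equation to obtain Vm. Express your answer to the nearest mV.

37 mV

Vm = 61.2 · log₁₀[(Σ P·[cation]ₒ + Σ P·[anion]ᵢ) / (Σ P·[cation]ᵢ + Σ P·[anion]ₒ)]
Numerator = 1×7.02 + 8.7×147 + 0.58×37.4 = 1308
Denominator = 1×105 + 8.7×18.1 + 0.58×106 = 324
Vm = 61.2 · log₁₀(4.0365) = 61.2 × (0.6060) = 37.09 mV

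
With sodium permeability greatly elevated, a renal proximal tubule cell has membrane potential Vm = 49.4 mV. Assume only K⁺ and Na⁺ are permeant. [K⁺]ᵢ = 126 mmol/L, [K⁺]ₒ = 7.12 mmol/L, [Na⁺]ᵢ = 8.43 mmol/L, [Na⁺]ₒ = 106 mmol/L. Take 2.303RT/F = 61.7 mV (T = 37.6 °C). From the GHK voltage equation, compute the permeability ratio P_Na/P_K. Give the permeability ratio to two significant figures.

15

Let α = P_Na/P_K. GHK: Vm = 61.7·log₁₀[(Kₒ + α·Naₒ)/(Kᵢ + α·Naᵢ)].
10^(Vm/61.7) = 10^(49.4/61.7) = 6.319
So 6.319·(Kᵢ + α·Naᵢ) = Kₒ + α·Naₒ → α = (6.319·126.0 − 7.12) / (106.0 − 6.319·8.43)
α = (796.2 − 7.12) / (106.0 − 53.27) = 789.1/52.73 = 14.96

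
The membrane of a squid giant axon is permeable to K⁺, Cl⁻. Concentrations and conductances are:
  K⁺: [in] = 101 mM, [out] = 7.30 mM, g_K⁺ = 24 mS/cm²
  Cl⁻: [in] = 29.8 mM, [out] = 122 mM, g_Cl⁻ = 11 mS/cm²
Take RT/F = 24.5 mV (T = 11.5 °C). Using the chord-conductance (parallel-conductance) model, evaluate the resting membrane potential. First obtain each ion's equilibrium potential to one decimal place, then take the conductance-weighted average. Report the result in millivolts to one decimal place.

-55.0 mV

E_K⁺ = (24.5/1)·ln(7.30/101) = -64.4 mV
E_Cl⁻ = (24.5/-1)·ln(122/29.8) = -34.5 mV
Vm = (Σ gᵢEᵢ)/(Σ gᵢ) = (24·-64.4 + 11·-34.5) / (24 + 11)
= -1925.10 / 35 = -55.00 mV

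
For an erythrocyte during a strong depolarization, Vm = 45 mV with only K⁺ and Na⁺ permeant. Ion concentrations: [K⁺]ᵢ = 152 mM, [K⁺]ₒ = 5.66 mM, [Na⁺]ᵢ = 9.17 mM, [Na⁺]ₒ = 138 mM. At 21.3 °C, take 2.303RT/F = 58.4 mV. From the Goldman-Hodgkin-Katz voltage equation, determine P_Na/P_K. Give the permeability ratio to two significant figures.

11

Let α = P_Na/P_K. GHK: Vm = 58.4·log₁₀[(Kₒ + α·Naₒ)/(Kᵢ + α·Naᵢ)].
10^(Vm/58.4) = 10^(45.0/58.4) = 5.8959
So 5.8959·(Kᵢ + α·Naᵢ) = Kₒ + α·Naₒ → α = (5.8959·152.0 − 5.66) / (138.0 − 5.8959·9.17)
α = (896.2 − 5.66) / (138.0 − 54.07) = 890.5/83.93 = 10.61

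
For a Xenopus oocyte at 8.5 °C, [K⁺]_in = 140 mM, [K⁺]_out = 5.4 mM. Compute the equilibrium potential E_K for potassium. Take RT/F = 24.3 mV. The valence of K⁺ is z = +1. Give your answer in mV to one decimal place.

E = (24.3/z) · ln([K⁺]_out/[K⁺]_in) with z = +1.
= (24.3/1) · ln(5.4/140) = 24.30 · ln(0.03857)
= 24.30 · (-3.2552) = -79.10 mV

-79.1 mV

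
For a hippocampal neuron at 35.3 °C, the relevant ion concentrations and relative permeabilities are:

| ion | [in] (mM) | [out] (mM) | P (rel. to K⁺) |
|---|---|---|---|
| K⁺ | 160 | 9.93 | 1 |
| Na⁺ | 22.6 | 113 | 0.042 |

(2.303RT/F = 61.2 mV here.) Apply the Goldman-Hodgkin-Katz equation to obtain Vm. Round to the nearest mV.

-64 mV

Vm = 61.2 · log₁₀[(Σ P·[cation]ₒ + Σ P·[anion]ᵢ) / (Σ P·[cation]ᵢ + Σ P·[anion]ₒ)]
Numerator = 1×9.93 + 0.042×113 = 14.68
Denominator = 1×160 + 0.042×22.6 = 160.9
Vm = 61.2 · log₁₀(0.091184) = 61.2 × (-1.0401) = -63.65 mV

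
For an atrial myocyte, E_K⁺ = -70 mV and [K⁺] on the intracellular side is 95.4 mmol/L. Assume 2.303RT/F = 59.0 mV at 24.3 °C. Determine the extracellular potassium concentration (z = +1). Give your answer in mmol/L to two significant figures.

6.2 mmol/L

Nernst: E = (59.0/1) · log₁₀([out]/[in]), so log₁₀([out]/[in]) = -70.0 × 1 / 59.0 = -1.1864.
[out]/[in] = 10^(-1.1864) = 0.0651.
[out] = 0.0651 × 95.4 = 6.21 mmol/L.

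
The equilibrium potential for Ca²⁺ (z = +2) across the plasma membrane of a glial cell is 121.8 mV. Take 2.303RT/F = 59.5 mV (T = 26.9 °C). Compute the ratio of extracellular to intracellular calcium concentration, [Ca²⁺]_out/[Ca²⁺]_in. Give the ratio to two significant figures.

log₁₀([out]/[in]) = E·z/(59.5) = 121.8 × 2 / 59.5 = 4.0941
[out]/[in] = 10^(4.0941) = 1.242e+04

12000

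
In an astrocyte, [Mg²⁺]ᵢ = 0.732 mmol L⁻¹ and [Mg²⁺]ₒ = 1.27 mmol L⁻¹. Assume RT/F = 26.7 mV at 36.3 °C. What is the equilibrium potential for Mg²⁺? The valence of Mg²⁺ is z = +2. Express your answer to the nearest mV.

E = (26.7/z) · ln([Mg²⁺]_out/[Mg²⁺]_in) with z = +2.
= (26.7/2) · ln(1.27/0.732) = 13.35 · ln(1.735)
= 13.35 · (0.5510) = 7.36 mV

7 mV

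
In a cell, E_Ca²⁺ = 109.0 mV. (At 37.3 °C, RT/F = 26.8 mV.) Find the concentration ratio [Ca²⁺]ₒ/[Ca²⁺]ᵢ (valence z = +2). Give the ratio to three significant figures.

ln([out]/[in]) = E·z/(26.8) = 109.0 × 2 / 26.8 = 8.1343
[out]/[in] = e^(8.1343) = 3410

3410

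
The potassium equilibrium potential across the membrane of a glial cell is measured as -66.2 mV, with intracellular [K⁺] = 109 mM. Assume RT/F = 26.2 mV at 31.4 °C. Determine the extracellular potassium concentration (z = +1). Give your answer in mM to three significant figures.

8.71 mM

Nernst: E = (26.2/1) · ln([out]/[in]), so ln([out]/[in]) = -66.2 × 1 / 26.2 = -2.5267.
[out]/[in] = e^(-2.5267) = 0.07992.
[out] = 0.07992 × 109 = 8.711 mM.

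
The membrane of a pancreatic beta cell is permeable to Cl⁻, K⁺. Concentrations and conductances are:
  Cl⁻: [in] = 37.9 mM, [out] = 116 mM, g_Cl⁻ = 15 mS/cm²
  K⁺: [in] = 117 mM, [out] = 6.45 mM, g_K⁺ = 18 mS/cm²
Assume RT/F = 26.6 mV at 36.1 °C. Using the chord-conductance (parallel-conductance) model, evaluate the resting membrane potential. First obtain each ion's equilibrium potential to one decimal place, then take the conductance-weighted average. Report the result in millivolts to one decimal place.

E_Cl⁻ = (26.6/-1)·ln(116/37.9) = -29.8 mV
E_K⁺ = (26.6/1)·ln(6.45/117) = -77.1 mV
Vm = (Σ gᵢEᵢ)/(Σ gᵢ) = (15·-29.8 + 18·-77.1) / (15 + 18)
= -1834.80 / 33 = -55.60 mV

-55.6 mV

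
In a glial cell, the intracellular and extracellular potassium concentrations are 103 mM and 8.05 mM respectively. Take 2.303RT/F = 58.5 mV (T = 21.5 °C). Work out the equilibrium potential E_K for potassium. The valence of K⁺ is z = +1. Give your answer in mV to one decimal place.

-64.8 mV

E = (58.5/z) · log₁₀([K⁺]_out/[K⁺]_in) with z = +1.
= (58.5/1) · log₁₀(8.05/103) = 58.50 · log₁₀(0.07816)
= 58.50 · (-1.1070) = -64.76 mV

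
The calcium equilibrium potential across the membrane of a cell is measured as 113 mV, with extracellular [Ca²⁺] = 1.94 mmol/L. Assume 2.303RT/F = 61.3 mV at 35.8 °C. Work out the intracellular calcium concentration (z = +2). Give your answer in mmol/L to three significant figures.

Nernst: E = (61.3/2) · log₁₀([out]/[in]), so log₁₀([out]/[in]) = 113.0 × 2 / 61.3 = 3.6868.
[out]/[in] = 10^(3.6868) = 4862.
[in] = 1.94 / 4862 = 0.000399 mmol/L.

0.000399 mmol/L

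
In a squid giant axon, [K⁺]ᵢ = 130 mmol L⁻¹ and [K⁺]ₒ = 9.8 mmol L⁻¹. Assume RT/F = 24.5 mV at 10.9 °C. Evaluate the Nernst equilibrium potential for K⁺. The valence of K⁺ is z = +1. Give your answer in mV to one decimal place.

-63.3 mV

E = (24.5/z) · ln([K⁺]_out/[K⁺]_in) with z = +1.
= (24.5/1) · ln(9.8/130) = 24.50 · ln(0.07538)
= 24.50 · (-2.5852) = -63.34 mV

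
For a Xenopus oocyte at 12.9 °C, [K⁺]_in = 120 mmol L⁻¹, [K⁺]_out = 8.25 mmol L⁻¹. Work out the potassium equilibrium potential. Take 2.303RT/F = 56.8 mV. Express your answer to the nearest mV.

E = (56.8/z) · log₁₀([K⁺]_out/[K⁺]_in) with z = +1.
= (56.8/1) · log₁₀(8.25/120) = 56.80 · log₁₀(0.06875)
= 56.80 · (-1.1627) = -66.04 mV

-66 mV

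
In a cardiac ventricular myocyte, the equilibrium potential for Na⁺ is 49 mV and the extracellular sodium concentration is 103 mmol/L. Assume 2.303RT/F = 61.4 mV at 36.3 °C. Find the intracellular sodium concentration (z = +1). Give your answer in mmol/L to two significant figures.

16 mmol/L

Nernst: E = (61.4/1) · log₁₀([out]/[in]), so log₁₀([out]/[in]) = 49.0 × 1 / 61.4 = 0.7980.
[out]/[in] = 10^(0.7980) = 6.281.
[in] = 103 / 6.281 = 16.4 mmol/L.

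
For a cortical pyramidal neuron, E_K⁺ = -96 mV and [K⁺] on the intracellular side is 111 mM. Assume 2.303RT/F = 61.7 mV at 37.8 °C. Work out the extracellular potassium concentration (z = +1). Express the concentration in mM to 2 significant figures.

Nernst: E = (61.7/1) · log₁₀([out]/[in]), so log₁₀([out]/[in]) = -96.0 × 1 / 61.7 = -1.5559.
[out]/[in] = 10^(-1.5559) = 0.0278.
[out] = 0.0278 × 111 = 3.086 mM.

3.1 mM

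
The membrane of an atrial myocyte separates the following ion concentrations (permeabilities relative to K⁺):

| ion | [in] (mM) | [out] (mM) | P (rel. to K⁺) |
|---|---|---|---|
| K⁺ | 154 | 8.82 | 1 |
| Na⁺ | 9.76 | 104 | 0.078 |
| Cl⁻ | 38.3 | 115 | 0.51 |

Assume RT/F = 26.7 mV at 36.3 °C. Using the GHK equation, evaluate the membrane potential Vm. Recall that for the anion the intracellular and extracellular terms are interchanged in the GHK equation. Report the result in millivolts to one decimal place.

Vm = 26.7 · ln[(Σ P·[cation]ₒ + Σ P·[anion]ᵢ) / (Σ P·[cation]ᵢ + Σ P·[anion]ₒ)]
Numerator = 1×8.82 + 0.078×104 + 0.51×38.3 = 36.47
Denominator = 1×154 + 0.078×9.76 + 0.51×115 = 213.4
Vm = 26.7 · ln(0.17087) = 26.7 × (-1.7669) = -47.18 mV

-47.2 mV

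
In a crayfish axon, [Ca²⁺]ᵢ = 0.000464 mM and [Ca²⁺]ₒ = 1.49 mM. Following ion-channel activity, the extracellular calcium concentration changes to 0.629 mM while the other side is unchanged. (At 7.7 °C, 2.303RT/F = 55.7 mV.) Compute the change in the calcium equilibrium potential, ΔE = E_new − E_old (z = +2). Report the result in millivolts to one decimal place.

-10.4 mV

E_old = (55.7/2)·log₁₀(1.49/0.000464) = 97.66 mV
E_new = (55.7/2)·log₁₀(0.629/0.000464) = 87.23 mV
ΔE = 87.23 − (97.66) = -10.43 mV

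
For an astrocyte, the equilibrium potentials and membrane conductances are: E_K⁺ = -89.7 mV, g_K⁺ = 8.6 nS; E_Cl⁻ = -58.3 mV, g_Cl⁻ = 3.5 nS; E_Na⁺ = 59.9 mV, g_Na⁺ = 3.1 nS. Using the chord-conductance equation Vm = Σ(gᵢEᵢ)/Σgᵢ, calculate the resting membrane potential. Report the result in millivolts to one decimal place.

-52.0 mV

Σ gᵢEᵢ = 8.6·(-89.7) + 3.5·(-58.3) + 3.1·(59.9) = -789.78
Σ gᵢ = 8.6 + 3.5 + 3.1 = 15.2
Vm = -789.78 / 15.2 = -51.96 mV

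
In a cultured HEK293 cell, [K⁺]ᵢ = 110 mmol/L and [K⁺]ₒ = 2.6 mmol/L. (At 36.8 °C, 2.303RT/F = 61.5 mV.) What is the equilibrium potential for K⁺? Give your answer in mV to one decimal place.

E = (61.5/z) · log₁₀([K⁺]_out/[K⁺]_in) with z = +1.
= (61.5/1) · log₁₀(2.6/110) = 61.50 · log₁₀(0.02364)
= 61.50 · (-1.6264) = -100.02 mV

-100.0 mV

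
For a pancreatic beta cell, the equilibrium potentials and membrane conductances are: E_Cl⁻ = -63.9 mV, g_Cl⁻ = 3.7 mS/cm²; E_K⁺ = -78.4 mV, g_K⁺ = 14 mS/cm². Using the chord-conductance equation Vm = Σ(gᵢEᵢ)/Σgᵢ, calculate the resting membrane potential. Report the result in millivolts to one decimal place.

Σ gᵢEᵢ = 3.7·(-63.9) + 14·(-78.4) = -1334.03
Σ gᵢ = 3.7 + 14 = 17.7
Vm = -1334.03 / 17.7 = -75.37 mV

-75.4 mV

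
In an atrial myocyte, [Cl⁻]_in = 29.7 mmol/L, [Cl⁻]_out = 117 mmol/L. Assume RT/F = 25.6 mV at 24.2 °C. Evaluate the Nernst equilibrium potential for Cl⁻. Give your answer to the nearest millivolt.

E = (25.6/z) · ln([Cl⁻]_out/[Cl⁻]_in) with z = -1.
For an anion, dividing by z = -1 reverses the sign.
= (25.6/-1) · ln(117/29.7) = -25.60 · ln(3.939)
= -25.60 · (1.3710) = -35.10 mV

-35 mV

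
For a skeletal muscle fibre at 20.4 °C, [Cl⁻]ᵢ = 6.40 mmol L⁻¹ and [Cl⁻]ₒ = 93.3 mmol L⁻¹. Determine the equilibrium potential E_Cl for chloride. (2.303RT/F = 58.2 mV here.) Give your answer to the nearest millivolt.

-68 mV

E = (58.2/z) · log₁₀([Cl⁻]_out/[Cl⁻]_in) with z = -1.
For an anion, dividing by z = -1 reverses the sign.
= (58.2/-1) · log₁₀(93.3/6.40) = -58.20 · log₁₀(14.58)
= -58.20 · (1.1637) = -67.73 mV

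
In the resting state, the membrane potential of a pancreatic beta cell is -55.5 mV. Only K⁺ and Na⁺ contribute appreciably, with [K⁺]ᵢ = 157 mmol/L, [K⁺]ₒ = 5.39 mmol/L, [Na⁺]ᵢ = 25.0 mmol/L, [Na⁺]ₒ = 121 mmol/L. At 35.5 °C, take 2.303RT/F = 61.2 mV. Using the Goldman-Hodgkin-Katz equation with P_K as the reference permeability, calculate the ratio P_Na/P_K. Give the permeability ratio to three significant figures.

0.119

Let α = P_Na/P_K. GHK: Vm = 61.2·log₁₀[(Kₒ + α·Naₒ)/(Kᵢ + α·Naᵢ)].
10^(Vm/61.2) = 10^(-55.5/61.2) = 0.12392
So 0.12392·(Kᵢ + α·Naᵢ) = Kₒ + α·Naₒ → α = (0.12392·157.0 − 5.39) / (121.0 − 0.12392·25.0)
α = (19.46 − 5.39) / (121.0 − 3.098) = 14.07/117.9 = 0.1193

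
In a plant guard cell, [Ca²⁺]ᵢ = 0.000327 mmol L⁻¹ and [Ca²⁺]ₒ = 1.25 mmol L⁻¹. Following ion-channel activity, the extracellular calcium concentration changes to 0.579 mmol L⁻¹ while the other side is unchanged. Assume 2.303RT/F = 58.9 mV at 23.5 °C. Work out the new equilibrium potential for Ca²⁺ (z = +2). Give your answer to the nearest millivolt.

96 mV

After the shift: [Ca²⁺]_out = 0.579, [Ca²⁺]_in = 0.000327 mmol L⁻¹.
E_new = (58.9/2)·log₁₀(0.579/0.000327) = 29.45 · (3.2481) = 95.66 mV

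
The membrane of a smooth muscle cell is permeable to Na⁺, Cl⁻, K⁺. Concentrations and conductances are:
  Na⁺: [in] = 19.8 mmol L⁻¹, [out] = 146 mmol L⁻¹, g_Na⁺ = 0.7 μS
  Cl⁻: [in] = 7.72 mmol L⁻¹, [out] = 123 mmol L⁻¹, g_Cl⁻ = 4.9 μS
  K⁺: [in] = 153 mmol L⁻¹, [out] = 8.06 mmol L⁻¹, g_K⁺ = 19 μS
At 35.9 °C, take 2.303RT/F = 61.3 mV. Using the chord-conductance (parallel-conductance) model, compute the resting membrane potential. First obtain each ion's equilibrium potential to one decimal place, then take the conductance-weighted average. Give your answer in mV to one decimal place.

E_Na⁺ = (61.3/1)·log₁₀(146/19.8) = 53.2 mV
E_Cl⁻ = (61.3/-1)·log₁₀(123/7.72) = -73.7 mV
E_K⁺ = (61.3/1)·log₁₀(8.06/153) = -78.4 mV
Vm = (Σ gᵢEᵢ)/(Σ gᵢ) = (0.7·53.2 + 4.9·-73.7 + 19·-78.4) / (0.7 + 4.9 + 19)
= -1813.49 / 24.6 = -73.72 mV

-73.7 mV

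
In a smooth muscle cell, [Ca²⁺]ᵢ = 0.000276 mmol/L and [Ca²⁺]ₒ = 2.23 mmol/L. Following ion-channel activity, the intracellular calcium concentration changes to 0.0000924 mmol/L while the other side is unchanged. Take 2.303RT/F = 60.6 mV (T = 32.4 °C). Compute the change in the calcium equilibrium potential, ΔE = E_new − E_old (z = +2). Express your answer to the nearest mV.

14 mV

E_old = (60.6/2)·log₁₀(2.23/0.000276) = 118.39 mV
E_new = (60.6/2)·log₁₀(2.23/0.0000924) = 132.79 mV
ΔE = 132.79 − (118.39) = 14.40 mV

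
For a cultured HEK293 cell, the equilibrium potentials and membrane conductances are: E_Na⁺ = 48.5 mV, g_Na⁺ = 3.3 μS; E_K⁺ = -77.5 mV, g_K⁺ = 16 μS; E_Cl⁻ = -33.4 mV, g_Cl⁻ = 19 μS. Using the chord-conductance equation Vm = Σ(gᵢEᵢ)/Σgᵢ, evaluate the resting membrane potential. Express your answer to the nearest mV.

-45 mV

Σ gᵢEᵢ = 3.3·(48.5) + 16·(-77.5) + 19·(-33.4) = -1714.55
Σ gᵢ = 3.3 + 16 + 19 = 38.3
Vm = -1714.55 / 38.3 = -44.77 mV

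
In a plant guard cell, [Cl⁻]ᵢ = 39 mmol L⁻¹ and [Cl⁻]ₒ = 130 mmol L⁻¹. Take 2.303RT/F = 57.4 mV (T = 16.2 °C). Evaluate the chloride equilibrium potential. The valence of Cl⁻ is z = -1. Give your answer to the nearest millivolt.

-30 mV

E = (57.4/z) · log₁₀([Cl⁻]_out/[Cl⁻]_in) with z = -1.
For an anion, dividing by z = -1 reverses the sign.
= (57.4/-1) · log₁₀(130/39) = -57.40 · log₁₀(3.333)
= -57.40 · (0.5229) = -30.01 mV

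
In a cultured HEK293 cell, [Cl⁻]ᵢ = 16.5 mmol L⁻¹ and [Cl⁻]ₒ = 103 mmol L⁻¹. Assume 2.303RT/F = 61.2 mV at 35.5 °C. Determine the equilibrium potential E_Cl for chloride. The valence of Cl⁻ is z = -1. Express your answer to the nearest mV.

-49 mV

E = (61.2/z) · log₁₀([Cl⁻]_out/[Cl⁻]_in) with z = -1.
For an anion, dividing by z = -1 reverses the sign.
= (61.2/-1) · log₁₀(103/16.5) = -61.20 · log₁₀(6.242)
= -61.20 · (0.7954) = -48.68 mV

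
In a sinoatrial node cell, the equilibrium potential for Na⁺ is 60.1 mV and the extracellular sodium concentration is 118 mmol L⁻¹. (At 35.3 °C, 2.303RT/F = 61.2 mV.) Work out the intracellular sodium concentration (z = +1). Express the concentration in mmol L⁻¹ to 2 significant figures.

Nernst: E = (61.2/1) · log₁₀([out]/[in]), so log₁₀([out]/[in]) = 60.1 × 1 / 61.2 = 0.9820.
[out]/[in] = 10^(0.9820) = 9.595.
[in] = 118 / 9.595 = 12.3 mmol L⁻¹.

12 mmol L⁻¹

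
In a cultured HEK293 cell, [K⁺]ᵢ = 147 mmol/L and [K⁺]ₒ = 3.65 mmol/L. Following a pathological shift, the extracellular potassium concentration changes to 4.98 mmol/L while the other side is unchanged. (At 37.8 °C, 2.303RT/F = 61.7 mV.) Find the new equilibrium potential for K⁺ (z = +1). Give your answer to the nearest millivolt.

-91 mV

After the shift: [K⁺]_out = 4.98, [K⁺]_in = 147 mmol/L.
E_new = (61.7/1)·log₁₀(4.98/147) = 61.70 · (-1.4701) = -90.70 mV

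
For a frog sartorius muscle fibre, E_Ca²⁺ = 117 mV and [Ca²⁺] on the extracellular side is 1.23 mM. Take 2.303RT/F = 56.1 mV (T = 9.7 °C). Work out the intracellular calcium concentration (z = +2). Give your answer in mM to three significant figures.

Nernst: E = (56.1/2) · log₁₀([out]/[in]), so log₁₀([out]/[in]) = 117.0 × 2 / 56.1 = 4.1711.
[out]/[in] = 10^(4.1711) = 1.483e+04.
[in] = 1.23 / 1.483e+04 = 8.294e-05 mM.

0.0000829 mM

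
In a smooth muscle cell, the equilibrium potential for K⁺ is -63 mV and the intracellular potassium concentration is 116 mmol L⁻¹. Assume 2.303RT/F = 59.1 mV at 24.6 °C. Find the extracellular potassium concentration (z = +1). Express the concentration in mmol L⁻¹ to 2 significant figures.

10 mmol L⁻¹

Nernst: E = (59.1/1) · log₁₀([out]/[in]), so log₁₀([out]/[in]) = -63.0 × 1 / 59.1 = -1.0660.
[out]/[in] = 10^(-1.0660) = 0.0859.
[out] = 0.0859 × 116 = 9.965 mmol L⁻¹.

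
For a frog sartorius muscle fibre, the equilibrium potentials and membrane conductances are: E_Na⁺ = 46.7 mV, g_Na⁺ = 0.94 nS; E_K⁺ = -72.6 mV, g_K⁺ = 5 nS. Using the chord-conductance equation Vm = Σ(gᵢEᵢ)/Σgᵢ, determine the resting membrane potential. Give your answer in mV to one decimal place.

Σ gᵢEᵢ = 0.94·(46.7) + 5·(-72.6) = -319.10
Σ gᵢ = 0.94 + 5 = 5.94
Vm = -319.10 / 5.94 = -53.72 mV

-53.7 mV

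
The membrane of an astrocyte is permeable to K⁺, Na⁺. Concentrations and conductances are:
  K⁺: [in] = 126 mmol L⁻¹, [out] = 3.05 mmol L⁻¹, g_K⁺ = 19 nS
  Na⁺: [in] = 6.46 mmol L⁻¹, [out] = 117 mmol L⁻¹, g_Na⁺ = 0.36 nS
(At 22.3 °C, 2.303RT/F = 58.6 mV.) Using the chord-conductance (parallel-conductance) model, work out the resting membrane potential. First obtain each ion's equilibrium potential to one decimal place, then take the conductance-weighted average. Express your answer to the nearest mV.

-92 mV

E_K⁺ = (58.6/1)·log₁₀(3.05/126) = -94.7 mV
E_Na⁺ = (58.6/1)·log₁₀(117/6.46) = 73.7 mV
Vm = (Σ gᵢEᵢ)/(Σ gᵢ) = (19·-94.7 + 0.36·73.7) / (19 + 0.36)
= -1772.77 / 19.36 = -91.57 mV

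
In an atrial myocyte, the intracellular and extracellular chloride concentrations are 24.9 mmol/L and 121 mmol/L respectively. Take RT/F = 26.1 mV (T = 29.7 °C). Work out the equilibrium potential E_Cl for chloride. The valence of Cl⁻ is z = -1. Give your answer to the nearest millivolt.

-41 mV

E = (26.1/z) · ln([Cl⁻]_out/[Cl⁻]_in) with z = -1.
For an anion, dividing by z = -1 reverses the sign.
= (26.1/-1) · ln(121/24.9) = -26.10 · ln(4.859)
= -26.10 · (1.5809) = -41.26 mV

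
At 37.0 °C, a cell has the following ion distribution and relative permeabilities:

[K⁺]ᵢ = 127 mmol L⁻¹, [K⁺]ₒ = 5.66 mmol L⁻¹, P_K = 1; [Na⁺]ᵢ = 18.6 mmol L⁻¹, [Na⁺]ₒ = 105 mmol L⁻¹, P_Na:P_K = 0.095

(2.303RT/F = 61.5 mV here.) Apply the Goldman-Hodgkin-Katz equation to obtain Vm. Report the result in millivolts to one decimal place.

-56.3 mV

Vm = 61.5 · log₁₀[(Σ P·[cation]ₒ + Σ P·[anion]ᵢ) / (Σ P·[cation]ᵢ + Σ P·[anion]ₒ)]
Numerator = 1×5.66 + 0.095×105 = 15.63
Denominator = 1×127 + 0.095×18.6 = 128.8
Vm = 61.5 · log₁₀(0.12142) = 61.5 × (-0.9157) = -56.32 mV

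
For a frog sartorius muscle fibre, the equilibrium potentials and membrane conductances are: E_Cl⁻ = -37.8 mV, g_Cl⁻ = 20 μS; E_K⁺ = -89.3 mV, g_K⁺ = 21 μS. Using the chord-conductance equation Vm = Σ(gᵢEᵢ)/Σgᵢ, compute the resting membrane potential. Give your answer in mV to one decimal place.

Σ gᵢEᵢ = 20·(-37.8) + 21·(-89.3) = -2631.30
Σ gᵢ = 20 + 21 = 41
Vm = -2631.30 / 41 = -64.18 mV

-64.2 mV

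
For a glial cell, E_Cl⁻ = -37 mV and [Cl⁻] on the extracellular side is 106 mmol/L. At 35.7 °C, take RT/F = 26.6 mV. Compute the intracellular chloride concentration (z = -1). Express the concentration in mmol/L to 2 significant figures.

26 mmol/L

Nernst: E = (26.6/-1) · ln([out]/[in]), so ln([out]/[in]) = -37.0 × -1 / 26.6 = 1.3910.
[out]/[in] = e^(1.3910) = 4.019.
[in] = 106 / 4.019 = 26.38 mmol/L.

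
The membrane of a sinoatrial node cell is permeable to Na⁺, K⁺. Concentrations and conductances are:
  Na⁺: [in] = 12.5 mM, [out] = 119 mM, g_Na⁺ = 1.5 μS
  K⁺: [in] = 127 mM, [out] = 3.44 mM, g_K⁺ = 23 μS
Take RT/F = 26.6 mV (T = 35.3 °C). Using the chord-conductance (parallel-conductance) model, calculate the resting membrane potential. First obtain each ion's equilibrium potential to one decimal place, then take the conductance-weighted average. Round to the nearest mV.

E_Na⁺ = (26.6/1)·ln(119/12.5) = 59.9 mV
E_K⁺ = (26.6/1)·ln(3.44/127) = -96.0 mV
Vm = (Σ gᵢEᵢ)/(Σ gᵢ) = (1.5·59.9 + 23·-96.0) / (1.5 + 23)
= -2118.15 / 24.5 = -86.46 mV

-86 mV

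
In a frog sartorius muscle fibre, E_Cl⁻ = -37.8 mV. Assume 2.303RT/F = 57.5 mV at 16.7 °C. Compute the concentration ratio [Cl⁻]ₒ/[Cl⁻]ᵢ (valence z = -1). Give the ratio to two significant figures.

4.5

log₁₀([out]/[in]) = E·z/(57.5) = -37.8 × -1 / 57.5 = 0.6574
[out]/[in] = 10^(0.6574) = 4.544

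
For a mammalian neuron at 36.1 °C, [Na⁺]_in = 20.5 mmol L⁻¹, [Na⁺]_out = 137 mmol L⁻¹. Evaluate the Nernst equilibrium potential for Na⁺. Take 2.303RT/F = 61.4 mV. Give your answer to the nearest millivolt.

E = (61.4/z) · log₁₀([Na⁺]_out/[Na⁺]_in) with z = +1.
= (61.4/1) · log₁₀(137/20.5) = 61.40 · log₁₀(6.683)
= 61.40 · (0.8250) = 50.65 mV

51 mV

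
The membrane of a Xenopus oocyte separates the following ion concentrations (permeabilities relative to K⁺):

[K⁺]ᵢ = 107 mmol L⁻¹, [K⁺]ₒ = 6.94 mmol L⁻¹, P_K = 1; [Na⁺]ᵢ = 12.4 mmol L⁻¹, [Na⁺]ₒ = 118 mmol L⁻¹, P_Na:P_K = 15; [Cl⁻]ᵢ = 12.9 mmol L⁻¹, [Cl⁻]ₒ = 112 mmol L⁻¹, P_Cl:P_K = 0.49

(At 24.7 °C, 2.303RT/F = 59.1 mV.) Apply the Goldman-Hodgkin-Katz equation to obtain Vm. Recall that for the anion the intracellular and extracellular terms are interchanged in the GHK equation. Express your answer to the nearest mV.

Vm = 59.1 · log₁₀[(Σ P·[cation]ₒ + Σ P·[anion]ᵢ) / (Σ P·[cation]ᵢ + Σ P·[anion]ₒ)]
Numerator = 1×6.94 + 15×118 + 0.49×12.9 = 1783
Denominator = 1×107 + 15×12.4 + 0.49×112 = 347.9
Vm = 59.1 · log₁₀(5.1261) = 59.1 × (0.7098) = 41.95 mV

42 mV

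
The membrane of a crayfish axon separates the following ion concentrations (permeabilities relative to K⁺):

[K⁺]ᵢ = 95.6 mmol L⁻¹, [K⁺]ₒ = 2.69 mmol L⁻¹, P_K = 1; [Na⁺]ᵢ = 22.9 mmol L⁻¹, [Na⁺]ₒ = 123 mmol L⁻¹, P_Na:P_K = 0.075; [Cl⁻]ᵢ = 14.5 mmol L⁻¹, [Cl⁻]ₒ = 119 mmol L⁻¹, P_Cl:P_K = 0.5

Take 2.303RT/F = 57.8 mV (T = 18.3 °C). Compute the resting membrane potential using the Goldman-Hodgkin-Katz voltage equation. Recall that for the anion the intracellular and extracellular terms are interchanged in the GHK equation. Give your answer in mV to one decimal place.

Vm = 57.8 · log₁₀[(Σ P·[cation]ₒ + Σ P·[anion]ᵢ) / (Σ P·[cation]ᵢ + Σ P·[anion]ₒ)]
Numerator = 1×2.69 + 0.075×123 + 0.5×14.5 = 19.16
Denominator = 1×95.6 + 0.075×22.9 + 0.5×119 = 156.8
Vm = 57.8 · log₁₀(0.12221) = 57.8 × (-0.9129) = -52.76 mV

-52.8 mV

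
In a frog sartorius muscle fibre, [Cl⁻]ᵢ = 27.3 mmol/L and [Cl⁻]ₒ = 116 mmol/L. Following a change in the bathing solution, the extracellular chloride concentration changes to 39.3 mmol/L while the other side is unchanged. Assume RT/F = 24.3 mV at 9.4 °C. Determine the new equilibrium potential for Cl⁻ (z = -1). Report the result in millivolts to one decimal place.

-8.9 mV

After the shift: [Cl⁻]_out = 39.3, [Cl⁻]_in = 27.3 mmol/L.
E_new = (24.3/-1)·ln(39.3/27.3) = -24.30 · (0.3643) = -8.85 mV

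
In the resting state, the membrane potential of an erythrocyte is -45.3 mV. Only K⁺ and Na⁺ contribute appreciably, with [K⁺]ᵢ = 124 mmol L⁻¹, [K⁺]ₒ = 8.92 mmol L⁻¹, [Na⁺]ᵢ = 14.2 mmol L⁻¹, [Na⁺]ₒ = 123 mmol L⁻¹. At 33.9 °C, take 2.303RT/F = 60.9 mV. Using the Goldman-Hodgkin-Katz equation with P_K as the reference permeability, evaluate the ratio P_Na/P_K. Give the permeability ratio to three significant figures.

0.112

Let α = P_Na/P_K. GHK: Vm = 60.9·log₁₀[(Kₒ + α·Naₒ)/(Kᵢ + α·Naᵢ)].
10^(Vm/60.9) = 10^(-45.3/60.9) = 0.18037
So 0.18037·(Kᵢ + α·Naᵢ) = Kₒ + α·Naₒ → α = (0.18037·124.0 − 8.92) / (123.0 − 0.18037·14.2)
α = (22.37 − 8.92) / (123.0 − 2.561) = 13.45/120.4 = 0.1116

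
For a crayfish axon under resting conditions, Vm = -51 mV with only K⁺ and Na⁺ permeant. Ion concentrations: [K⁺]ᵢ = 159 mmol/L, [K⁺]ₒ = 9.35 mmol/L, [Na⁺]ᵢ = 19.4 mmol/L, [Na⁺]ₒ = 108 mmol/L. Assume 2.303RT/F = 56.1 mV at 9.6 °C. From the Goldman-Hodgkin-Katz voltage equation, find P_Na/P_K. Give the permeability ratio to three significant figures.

Let α = P_Na/P_K. GHK: Vm = 56.1·log₁₀[(Kₒ + α·Naₒ)/(Kᵢ + α·Naᵢ)].
10^(Vm/56.1) = 10^(-51.0/56.1) = 0.12328
So 0.12328·(Kᵢ + α·Naᵢ) = Kₒ + α·Naₒ → α = (0.12328·159.0 − 9.35) / (108.0 − 0.12328·19.4)
α = (19.6 − 9.35) / (108.0 − 2.392) = 10.25/105.6 = 0.09708

0.0971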